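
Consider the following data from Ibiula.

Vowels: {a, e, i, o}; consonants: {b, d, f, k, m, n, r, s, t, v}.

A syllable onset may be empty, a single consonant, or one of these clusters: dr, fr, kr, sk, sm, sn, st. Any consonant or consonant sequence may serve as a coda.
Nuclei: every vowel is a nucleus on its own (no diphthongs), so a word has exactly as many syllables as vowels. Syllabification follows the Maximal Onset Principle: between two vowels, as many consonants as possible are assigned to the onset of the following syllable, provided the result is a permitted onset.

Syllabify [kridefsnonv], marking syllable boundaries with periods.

kri.def.snonv

Vowels present: i, e, o; each is a nucleus, giving 3 syllables.
V1 /i/ – V2 /e/: /d/ → onset of the next syllable (single consonants are always licit onsets).
V2 /e/ – V3 /o/: cluster /fsn/ — the longest permitted-onset suffix is /sn/; onset = /sn/, preceding coda = /f/.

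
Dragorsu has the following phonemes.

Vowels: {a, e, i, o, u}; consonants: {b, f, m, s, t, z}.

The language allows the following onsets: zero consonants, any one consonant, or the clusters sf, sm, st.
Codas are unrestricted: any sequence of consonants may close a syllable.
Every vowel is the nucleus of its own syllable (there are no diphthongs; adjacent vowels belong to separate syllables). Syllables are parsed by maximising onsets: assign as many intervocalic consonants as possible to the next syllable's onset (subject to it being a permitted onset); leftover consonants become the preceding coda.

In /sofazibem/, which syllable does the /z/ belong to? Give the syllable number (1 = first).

3

Vowels present: o, a, i, e; each is a nucleus, giving 4 syllables.
V1 /o/ – V2 /a/: /f/ is a single consonant, so it becomes the next onset.
V2 /a/ – V3 /i/: just /z/ — single C goes to the following onset.
V3 /i/ – V4 /e/: /b/ is a single consonant, so it becomes the next onset.
Result: so.fa.zi.bem.
The /z/ is in the onset of syllable 3 (/zi/).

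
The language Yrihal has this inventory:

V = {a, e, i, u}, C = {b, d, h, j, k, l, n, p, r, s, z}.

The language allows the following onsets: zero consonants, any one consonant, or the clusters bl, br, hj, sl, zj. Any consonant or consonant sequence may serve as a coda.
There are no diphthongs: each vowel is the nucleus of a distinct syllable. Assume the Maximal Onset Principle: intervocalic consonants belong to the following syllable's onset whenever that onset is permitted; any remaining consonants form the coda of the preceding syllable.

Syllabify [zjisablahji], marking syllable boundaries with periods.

zji.sa.bla.hji

Nuclei (vowels): i, a, a, i → 4 syllables.
/i…a/ gap (V1→V2): /s/ → onset of the next syllable (single consonants are always licit onsets).
/a…a/ gap (V2→V3): cluster /bl/ — /bl/ is itself a permitted onset, so the whole cluster goes right; preceding coda = ∅.
/a…i/ gap (V3→V4): cluster /hj/ — /hj/ is itself a permitted onset, so the whole cluster goes right; preceding coda = ∅.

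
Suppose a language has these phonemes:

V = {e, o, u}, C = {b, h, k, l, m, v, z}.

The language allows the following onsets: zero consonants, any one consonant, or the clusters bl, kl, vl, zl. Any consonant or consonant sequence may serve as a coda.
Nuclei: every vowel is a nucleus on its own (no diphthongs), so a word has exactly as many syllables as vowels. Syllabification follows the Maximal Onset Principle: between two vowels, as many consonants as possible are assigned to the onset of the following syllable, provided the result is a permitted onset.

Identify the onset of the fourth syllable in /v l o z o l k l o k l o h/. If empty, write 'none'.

Nuclei (vowels): o, o, o, o → 4 syllables.
V1 /o/ – V2 /o/: just /z/ — single C goes to the following onset.
V2 /o/ – V3 /o/: /lkl/ splits as /l/ + /kl/ (/kl/ is the longest suffix that is a licit onset).
V3 /o/ – V4 /o/: /kl/ is a licit onset in full, so it all attaches to the next syllable.
So the parse is vlo.zol.klo.kloh.
Syllable 4 is /kloh/: onset /kl/, nucleus /o/, coda /h/.

kl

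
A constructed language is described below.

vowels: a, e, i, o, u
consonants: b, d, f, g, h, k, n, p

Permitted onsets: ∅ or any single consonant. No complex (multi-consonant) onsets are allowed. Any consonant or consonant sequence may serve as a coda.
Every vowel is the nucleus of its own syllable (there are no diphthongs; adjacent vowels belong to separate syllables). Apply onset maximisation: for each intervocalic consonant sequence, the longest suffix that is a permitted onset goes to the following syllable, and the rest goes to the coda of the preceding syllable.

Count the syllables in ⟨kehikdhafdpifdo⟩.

Nuclei (vowels): e, i, a, i, o → 5 syllables.

5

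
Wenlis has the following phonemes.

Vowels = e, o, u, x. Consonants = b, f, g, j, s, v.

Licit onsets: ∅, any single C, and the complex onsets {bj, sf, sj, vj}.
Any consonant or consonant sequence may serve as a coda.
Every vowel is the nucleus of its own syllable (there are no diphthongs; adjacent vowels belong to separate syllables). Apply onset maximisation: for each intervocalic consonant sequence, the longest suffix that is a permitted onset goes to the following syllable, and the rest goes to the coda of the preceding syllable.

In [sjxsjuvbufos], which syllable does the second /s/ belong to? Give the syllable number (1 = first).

2

Vowels present: x, u, u, o; each is a nucleus, giving 4 syllables.
σ1/σ2 boundary: /sj/ is a licit onset in full, so it all attaches to the next syllable.
σ2/σ3 boundary: /vb/ — longest licit onset from the right is /b/, leaving /v/ as coda.
σ3/σ4 boundary: just /f/ — single C goes to the following onset.
Result: sjx.sjuv.bu.fos.
The second /s/ is in the onset of syllable 2 (/sjuv/).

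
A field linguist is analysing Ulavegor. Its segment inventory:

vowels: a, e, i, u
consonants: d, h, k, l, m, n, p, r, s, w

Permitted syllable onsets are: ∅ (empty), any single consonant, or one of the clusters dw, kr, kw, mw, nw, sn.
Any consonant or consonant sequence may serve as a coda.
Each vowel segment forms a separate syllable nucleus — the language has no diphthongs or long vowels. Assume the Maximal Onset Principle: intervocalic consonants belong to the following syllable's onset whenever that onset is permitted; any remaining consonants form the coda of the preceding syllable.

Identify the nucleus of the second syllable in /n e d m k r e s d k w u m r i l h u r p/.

The vowels are e, e, u, i, u — 5 nuclei, so 5 syllables.
The second nucleus (vowel 2 from the left) is /e/.

e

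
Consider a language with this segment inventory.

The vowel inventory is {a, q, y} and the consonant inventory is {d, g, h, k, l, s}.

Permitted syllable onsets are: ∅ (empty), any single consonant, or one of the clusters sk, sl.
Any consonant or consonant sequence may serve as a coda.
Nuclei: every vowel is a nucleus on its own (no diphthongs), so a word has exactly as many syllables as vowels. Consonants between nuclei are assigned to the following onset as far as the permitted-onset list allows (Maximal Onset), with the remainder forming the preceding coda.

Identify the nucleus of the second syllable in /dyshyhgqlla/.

y

The vowels are y, y, q, a — 4 nuclei, so 4 syllables.
The second nucleus (vowel 2 from the left) is /y/.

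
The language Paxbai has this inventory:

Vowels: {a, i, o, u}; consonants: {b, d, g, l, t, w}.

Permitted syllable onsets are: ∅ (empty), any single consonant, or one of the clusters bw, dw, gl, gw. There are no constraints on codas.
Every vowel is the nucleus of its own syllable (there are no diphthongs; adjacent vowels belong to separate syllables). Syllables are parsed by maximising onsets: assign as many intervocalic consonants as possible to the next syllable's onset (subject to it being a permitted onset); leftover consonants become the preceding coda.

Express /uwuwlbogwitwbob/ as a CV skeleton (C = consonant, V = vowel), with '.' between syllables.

The vowels are u, u, o, i, o — 5 nuclei, so 5 syllables.
/u…u/ gap (V1→V2): just /w/ — single C goes to the following onset.
/u…o/ gap (V2→V3): /wlb/ splits as /wl/ + /b/ (/b/ is the longest suffix that is a licit onset).
/o…i/ gap (V3→V4): /gw/ — entire cluster is a permitted onset → onset /gw/, coda ∅.
/i…o/ gap (V4→V5): /twb/; trying suffixes from longest down, /b/ is the first permitted one, so coda /tw/ | onset /b/.
Syllabification: u.wuwl.bo.gwitw.bob.
Mapping each syllable to C/V: /u/ → V, /wuwl/ → CVCC, /bo/ → CV, /gwitw/ → CCVCC, /bob/ → CVC.

V.CVCC.CV.CCVCC.CVC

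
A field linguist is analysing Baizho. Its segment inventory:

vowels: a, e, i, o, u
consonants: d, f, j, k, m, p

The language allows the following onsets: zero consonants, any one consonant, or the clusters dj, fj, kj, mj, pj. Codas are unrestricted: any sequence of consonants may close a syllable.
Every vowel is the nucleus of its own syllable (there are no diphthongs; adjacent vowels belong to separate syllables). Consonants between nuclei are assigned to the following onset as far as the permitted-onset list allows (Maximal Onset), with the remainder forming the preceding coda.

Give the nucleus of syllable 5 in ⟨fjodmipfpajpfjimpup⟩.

u

The vowels are o, i, a, i, u — 5 nuclei, so 5 syllables.
The fifth nucleus (vowel 5 from the left) is /u/.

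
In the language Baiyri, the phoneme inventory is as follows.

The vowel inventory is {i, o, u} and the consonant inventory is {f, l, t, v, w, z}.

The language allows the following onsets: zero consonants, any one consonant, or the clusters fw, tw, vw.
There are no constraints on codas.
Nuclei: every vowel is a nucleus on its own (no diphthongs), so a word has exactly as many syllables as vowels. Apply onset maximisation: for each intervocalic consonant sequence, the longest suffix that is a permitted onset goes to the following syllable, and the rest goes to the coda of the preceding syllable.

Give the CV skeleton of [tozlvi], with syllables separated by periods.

Nuclei (vowels): o, i → 2 syllables.
/o…i/ gap (V1→V2): /zlv/ splits as /zl/ + /v/ (/v/ is the longest suffix that is a licit onset).
So the parse is tozl.vi.
Mapping each syllable to C/V: /tozl/ → CVCC, /vi/ → CV.

CVCC.CV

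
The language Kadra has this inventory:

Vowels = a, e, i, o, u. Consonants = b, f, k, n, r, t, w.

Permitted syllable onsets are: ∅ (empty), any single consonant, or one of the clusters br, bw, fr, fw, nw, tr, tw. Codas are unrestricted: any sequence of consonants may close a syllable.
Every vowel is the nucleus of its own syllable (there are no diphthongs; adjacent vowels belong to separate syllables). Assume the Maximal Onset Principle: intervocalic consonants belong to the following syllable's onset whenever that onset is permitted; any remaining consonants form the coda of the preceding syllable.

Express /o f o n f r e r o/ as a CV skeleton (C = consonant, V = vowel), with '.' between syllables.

V.CVC.CCV.CV

Nuclei (vowels): o, o, e, o → 4 syllables.
/o…o/ gap (V1→V2): just /f/ — single C goes to the following onset.
/o…e/ gap (V2→V3): /nfr/; trying suffixes from longest down, /fr/ is the first permitted one, so coda /n/ | onset /fr/.
/e…o/ gap (V3→V4): /r/ → onset of the next syllable (single consonants are always licit onsets).
Result: o.fon.fre.ro.
Mapping each syllable to C/V: /o/ → V, /fon/ → CVC, /fre/ → CCV, /ro/ → CV.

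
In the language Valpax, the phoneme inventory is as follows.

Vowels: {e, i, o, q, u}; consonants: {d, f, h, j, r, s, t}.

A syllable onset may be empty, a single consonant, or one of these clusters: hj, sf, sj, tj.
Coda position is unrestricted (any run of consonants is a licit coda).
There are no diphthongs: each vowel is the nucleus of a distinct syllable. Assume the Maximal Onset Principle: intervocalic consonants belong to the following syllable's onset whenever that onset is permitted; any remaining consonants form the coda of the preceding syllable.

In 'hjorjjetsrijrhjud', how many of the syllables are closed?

The vowels are o, e, i, u — 4 nuclei, so 4 syllables.
/o…e/ gap (V1→V2): cluster /rjj/ — the longest permitted-onset suffix is /j/; onset = /j/, preceding coda = /rj/.
/e…i/ gap (V2→V3): /tsr/ — longest licit onset from the right is /r/, leaving /ts/ as coda.
/i…u/ gap (V3→V4): /jrhj/ splits as /jr/ + /hj/ (/hj/ is the longest suffix that is a licit onset).
Syllabification: hjorj.jets.rijr.hjud.
Classifying each syllable: /hjorj/ (closed), /jets/ (closed), /rijr/ (closed), /hjud/ (closed).
Closed syllables: 4.

4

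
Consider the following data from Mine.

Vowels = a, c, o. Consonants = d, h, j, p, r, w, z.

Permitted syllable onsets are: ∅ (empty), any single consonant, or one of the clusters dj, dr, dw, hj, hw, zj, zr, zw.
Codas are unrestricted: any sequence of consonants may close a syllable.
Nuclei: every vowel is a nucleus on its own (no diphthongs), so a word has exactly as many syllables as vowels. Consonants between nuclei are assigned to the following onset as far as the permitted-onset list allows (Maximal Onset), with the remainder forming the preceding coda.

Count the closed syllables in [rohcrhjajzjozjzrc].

Vowels present: o, c, a, o, c; each is a nucleus, giving 5 syllables.
Between /o/ (V1) and /c/ (V2): /h/ → onset of the next syllable (single consonants are always licit onsets).
Between /c/ (V2) and /a/ (V3): /rhj/ — longest licit onset from the right is /hj/, leaving /r/ as coda.
Between /a/ (V3) and /o/ (V4): cluster /jzj/ — the longest permitted-onset suffix is /zj/; onset = /zj/, preceding coda = /j/.
Between /o/ (V4) and /c/ (V5): /zjzr/ splits as /zj/ + /zr/ (/zr/ is the longest suffix that is a licit onset).
Syllabification: ro.hcr.hjaj.zjozj.zrc.
Classifying each syllable: /ro/ (open), /hcr/ (closed), /hjaj/ (closed), /zjozj/ (closed), /zrc/ (open).
Closed syllables: 3.

3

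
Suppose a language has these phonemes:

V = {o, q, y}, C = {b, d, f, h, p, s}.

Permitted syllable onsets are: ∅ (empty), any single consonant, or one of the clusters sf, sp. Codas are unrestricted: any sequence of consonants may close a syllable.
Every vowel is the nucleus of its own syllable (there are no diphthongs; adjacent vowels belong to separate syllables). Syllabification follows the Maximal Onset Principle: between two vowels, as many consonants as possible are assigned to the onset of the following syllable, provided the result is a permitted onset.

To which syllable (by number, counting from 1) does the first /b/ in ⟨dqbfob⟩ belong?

The vowels are q, o — 2 nuclei, so 2 syllables.
/q…o/ gap (V1→V2): /bf/; trying suffixes from longest down, /f/ is the first permitted one, so coda /b/ | onset /f/.
Syllabification: dqb.fob.
The first /b/ is in the coda of syllable 1 (/dqb/).

1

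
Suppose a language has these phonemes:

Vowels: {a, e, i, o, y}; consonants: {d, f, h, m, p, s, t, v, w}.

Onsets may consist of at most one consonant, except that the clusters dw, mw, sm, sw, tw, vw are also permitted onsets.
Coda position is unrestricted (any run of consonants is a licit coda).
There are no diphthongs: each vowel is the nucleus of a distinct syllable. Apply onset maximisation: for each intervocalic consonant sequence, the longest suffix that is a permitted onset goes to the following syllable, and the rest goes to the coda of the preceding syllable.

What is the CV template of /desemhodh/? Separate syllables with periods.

Nuclei (vowels): e, e, o → 3 syllables.
Between /e/ (V1) and /e/ (V2): /s/ is a single consonant, so it becomes the next onset.
Between /e/ (V2) and /o/ (V3): cluster /mh/ — the longest permitted-onset suffix is /h/; onset = /h/, preceding coda = /m/.
Syllabification: de.sem.hodh.
Mapping each syllable to C/V: /de/ → CV, /sem/ → CVC, /hodh/ → CVCC.

CV.CVC.CVCC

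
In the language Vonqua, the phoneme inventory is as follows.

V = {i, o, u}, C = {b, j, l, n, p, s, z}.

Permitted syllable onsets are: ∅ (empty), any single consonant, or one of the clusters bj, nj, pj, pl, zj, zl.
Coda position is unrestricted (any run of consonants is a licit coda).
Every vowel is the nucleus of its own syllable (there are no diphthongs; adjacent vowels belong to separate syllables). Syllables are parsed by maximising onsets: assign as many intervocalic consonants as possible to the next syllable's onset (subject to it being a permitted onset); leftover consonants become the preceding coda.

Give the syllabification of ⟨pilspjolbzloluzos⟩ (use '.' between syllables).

pils.pjolb.zlo.lu.zos

Nuclei (vowels): i, o, o, u, o → 5 syllables.
σ1/σ2 boundary: /lspj/ splits as /ls/ + /pj/ (/pj/ is the longest suffix that is a licit onset).
σ2/σ3 boundary: /lbzl/ splits as /lb/ + /zl/ (/zl/ is the longest suffix that is a licit onset).
σ3/σ4 boundary: /l/ is a single consonant, so it becomes the next onset.
σ4/σ5 boundary: /z/ is a single consonant, so it becomes the next onset.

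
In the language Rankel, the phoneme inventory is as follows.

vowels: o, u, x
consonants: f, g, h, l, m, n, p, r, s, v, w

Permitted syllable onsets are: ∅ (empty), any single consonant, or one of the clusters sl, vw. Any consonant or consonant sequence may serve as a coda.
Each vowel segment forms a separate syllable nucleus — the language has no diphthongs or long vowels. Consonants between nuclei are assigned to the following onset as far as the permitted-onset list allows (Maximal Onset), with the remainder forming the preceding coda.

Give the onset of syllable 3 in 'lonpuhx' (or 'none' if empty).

The vowels are o, u, x — 3 nuclei, so 3 syllables.
σ1/σ2 boundary: /np/ — longest licit onset from the right is /p/, leaving /n/ as coda.
σ2/σ3 boundary: /h/ is a single consonant, so it becomes the next onset.
Putting it together: lon.pu.hx.
Syllable 3 is /hx/: onset /h/, nucleus /x/, coda ∅.

h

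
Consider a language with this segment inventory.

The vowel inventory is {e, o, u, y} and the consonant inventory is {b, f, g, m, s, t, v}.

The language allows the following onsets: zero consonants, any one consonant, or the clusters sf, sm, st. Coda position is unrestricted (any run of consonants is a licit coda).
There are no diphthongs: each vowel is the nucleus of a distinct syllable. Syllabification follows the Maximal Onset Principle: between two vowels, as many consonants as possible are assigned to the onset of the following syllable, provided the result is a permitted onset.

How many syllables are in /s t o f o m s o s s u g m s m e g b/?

Nuclei (vowels): o, o, o, u, e → 5 syllables.

5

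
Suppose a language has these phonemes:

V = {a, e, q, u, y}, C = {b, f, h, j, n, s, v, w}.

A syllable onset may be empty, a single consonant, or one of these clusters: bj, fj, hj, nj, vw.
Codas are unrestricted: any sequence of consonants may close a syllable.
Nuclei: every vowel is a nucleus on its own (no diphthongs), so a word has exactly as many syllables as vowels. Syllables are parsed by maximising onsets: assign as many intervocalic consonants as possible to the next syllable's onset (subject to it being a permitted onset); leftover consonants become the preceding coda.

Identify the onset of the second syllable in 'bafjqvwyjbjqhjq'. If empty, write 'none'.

fj

The vowels are a, q, y, q, q — 5 nuclei, so 5 syllables.
σ1/σ2 boundary: /fj/ — entire cluster is a permitted onset → onset /fj/, coda ∅.
σ2/σ3 boundary: /vw/ — entire cluster is a permitted onset → onset /vw/, coda ∅.
σ3/σ4 boundary: cluster /jbj/ — the longest permitted-onset suffix is /bj/; onset = /bj/, preceding coda = /j/.
σ4/σ5 boundary: cluster /hj/ — /hj/ is itself a permitted onset, so the whole cluster goes right; preceding coda = ∅.
Result: ba.fjq.vwyj.bjq.hjq.
Syllable 2 is /fjq/: onset /fj/, nucleus /q/, coda ∅.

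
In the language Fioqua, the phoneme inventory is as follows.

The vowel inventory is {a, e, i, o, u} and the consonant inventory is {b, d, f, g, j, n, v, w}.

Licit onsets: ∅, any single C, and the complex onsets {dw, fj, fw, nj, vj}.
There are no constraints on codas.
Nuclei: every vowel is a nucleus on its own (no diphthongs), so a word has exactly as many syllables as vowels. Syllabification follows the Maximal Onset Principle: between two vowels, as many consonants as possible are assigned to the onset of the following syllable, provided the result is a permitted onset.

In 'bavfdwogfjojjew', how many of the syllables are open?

Nuclei (vowels): a, o, o, e → 4 syllables.
Between /a/ (V1) and /o/ (V2): /vfdw/; trying suffixes from longest down, /dw/ is the first permitted one, so coda /vf/ | onset /dw/.
Between /o/ (V2) and /o/ (V3): /gfj/ — longest licit onset from the right is /fj/, leaving /g/ as coda.
Between /o/ (V3) and /e/ (V4): /jj/; trying suffixes from longest down, /j/ is the first permitted one, so coda /j/ | onset /j/.
Result: bavf.dwog.fjoj.jew.
Classifying each syllable: /bavf/ (closed), /dwog/ (closed), /fjoj/ (closed), /jew/ (closed).
Open syllables: 0.

0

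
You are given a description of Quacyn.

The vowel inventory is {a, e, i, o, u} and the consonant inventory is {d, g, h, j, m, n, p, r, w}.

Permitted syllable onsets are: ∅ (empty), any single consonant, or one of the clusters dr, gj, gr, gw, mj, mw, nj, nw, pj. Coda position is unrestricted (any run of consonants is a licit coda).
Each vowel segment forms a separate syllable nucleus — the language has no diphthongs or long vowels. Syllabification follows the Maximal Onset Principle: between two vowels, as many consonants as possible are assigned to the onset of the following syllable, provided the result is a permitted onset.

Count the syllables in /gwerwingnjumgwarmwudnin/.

Vowels present: e, i, u, a, u, i; each is a nucleus, giving 6 syllables.

6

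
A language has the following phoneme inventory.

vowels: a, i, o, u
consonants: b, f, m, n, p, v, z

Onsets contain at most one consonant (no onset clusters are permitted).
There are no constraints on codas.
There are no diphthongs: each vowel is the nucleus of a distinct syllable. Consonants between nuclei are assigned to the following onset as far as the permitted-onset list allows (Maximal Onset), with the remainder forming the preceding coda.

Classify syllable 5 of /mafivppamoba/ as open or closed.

open

The vowels are a, i, a, o, a — 5 nuclei, so 5 syllables.
V1 /a/ – V2 /i/: /f/ is a single consonant, so it becomes the next onset.
V2 /i/ – V3 /a/: cluster /vpp/ — the longest permitted-onset suffix is /p/; onset = /p/, preceding coda = /vp/.
V3 /a/ – V4 /o/: just /m/ — single C goes to the following onset.
V4 /o/ – V5 /a/: just /b/ — single C goes to the following onset.
So the parse is ma.fivp.pa.mo.ba.
Syllable 5 is /ba/; it ends in its nucleus with no coda, so it is open.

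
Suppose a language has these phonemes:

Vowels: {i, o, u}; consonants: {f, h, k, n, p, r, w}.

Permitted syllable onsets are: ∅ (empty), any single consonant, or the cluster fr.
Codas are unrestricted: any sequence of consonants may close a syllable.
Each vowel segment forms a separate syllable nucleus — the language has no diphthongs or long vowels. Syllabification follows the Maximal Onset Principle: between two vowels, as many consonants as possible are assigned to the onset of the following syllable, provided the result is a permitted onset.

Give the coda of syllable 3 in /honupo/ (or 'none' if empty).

none

The vowels are o, u, o — 3 nuclei, so 3 syllables.
σ1/σ2 boundary: /n/ → onset of the next syllable (single consonants are always licit onsets).
σ2/σ3 boundary: /p/ is a single consonant, so it becomes the next onset.
Result: ho.nu.po.
Syllable 3 is /po/: onset /p/, nucleus /o/, coda ∅.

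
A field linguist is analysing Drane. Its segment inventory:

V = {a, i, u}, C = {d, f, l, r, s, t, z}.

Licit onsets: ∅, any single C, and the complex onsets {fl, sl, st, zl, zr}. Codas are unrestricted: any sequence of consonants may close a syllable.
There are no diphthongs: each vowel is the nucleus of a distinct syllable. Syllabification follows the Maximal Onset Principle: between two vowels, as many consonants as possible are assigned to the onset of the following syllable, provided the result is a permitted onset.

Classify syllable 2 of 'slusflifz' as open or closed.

closed

Nuclei (vowels): u, i → 2 syllables.
Between /u/ (V1) and /i/ (V2): /sfl/; trying suffixes from longest down, /fl/ is the first permitted one, so coda /s/ | onset /fl/.
Result: slus.flifz.
Syllable 2 is /flifz/ with coda /fz/, so it is closed.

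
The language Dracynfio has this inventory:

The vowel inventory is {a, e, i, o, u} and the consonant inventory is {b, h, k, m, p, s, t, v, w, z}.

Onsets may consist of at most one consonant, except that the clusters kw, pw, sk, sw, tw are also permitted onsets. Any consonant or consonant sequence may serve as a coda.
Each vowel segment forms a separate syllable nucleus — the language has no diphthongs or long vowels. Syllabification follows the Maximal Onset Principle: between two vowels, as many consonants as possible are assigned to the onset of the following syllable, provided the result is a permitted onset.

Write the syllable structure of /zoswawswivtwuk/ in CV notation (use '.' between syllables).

CV.CCVC.CCVC.CCVC

Vowels present: o, a, i, u; each is a nucleus, giving 4 syllables.
Between /o/ (V1) and /a/ (V2): /sw/ — entire cluster is a permitted onset → onset /sw/, coda ∅.
Between /a/ (V2) and /i/ (V3): /wsw/; trying suffixes from longest down, /sw/ is the first permitted one, so coda /w/ | onset /sw/.
Between /i/ (V3) and /u/ (V4): cluster /vtw/ — the longest permitted-onset suffix is /tw/; onset = /tw/, preceding coda = /v/.
Putting it together: zo.swaw.swiv.twuk.
Mapping each syllable to C/V: /zo/ → CV, /swaw/ → CCVC, /swiv/ → CCVC, /twuk/ → CCVC.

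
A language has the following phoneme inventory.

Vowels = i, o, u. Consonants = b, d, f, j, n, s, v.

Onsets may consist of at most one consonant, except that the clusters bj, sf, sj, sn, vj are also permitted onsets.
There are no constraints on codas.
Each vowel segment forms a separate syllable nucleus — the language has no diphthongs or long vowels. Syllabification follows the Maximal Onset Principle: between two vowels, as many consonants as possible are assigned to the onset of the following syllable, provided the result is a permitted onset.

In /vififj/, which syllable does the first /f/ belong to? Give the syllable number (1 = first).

2

The vowels are i, i — 2 nuclei, so 2 syllables.
V1 /i/ – V2 /i/: just /f/ — single C goes to the following onset.
Putting it together: vi.fifj.
The first /f/ is in the onset of syllable 2 (/fifj/).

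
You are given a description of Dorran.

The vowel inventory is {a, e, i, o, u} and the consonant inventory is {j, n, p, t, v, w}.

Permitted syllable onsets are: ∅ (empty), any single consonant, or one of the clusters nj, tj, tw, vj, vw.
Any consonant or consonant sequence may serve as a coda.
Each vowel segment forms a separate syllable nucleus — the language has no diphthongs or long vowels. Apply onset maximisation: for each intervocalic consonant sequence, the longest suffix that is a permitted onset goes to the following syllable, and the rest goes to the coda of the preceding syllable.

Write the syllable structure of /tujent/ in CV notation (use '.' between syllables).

The vowels are u, e — 2 nuclei, so 2 syllables.
V1 /u/ – V2 /e/: /j/ → onset of the next syllable (single consonants are always licit onsets).
Putting it together: tu.jent.
Mapping each syllable to C/V: /tu/ → CV, /jent/ → CVCC.

CV.CVCC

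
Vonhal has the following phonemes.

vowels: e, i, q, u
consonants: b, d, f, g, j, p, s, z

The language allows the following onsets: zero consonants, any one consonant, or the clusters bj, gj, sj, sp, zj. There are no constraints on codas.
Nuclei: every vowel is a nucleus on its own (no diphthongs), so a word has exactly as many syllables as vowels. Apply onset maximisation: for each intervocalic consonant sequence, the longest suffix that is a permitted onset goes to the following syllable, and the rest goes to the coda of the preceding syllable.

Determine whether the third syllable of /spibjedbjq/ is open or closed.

Vowels present: i, e, q; each is a nucleus, giving 3 syllables.
/i…e/ gap (V1→V2): /bj/ — entire cluster is a permitted onset → onset /bj/, coda ∅.
/e…q/ gap (V2→V3): /dbj/; trying suffixes from longest down, /bj/ is the first permitted one, so coda /d/ | onset /bj/.
Syllabification: spi.bjed.bjq.
Syllable 3 is /bjq/; it ends in its nucleus with no coda, so it is open.

open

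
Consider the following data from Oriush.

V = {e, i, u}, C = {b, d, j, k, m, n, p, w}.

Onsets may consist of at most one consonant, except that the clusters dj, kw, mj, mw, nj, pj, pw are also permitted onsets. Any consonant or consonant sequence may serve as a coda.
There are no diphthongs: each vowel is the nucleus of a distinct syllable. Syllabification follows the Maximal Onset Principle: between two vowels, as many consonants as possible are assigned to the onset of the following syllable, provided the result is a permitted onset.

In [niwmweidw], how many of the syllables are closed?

2

Vowels present: i, e, i; each is a nucleus, giving 3 syllables.
Between /i/ (V1) and /e/ (V2): /wmw/ splits as /w/ + /mw/ (/mw/ is the longest suffix that is a licit onset).
Between /e/ (V2) and /i/ (V3): no consonants, so the boundary falls immediately after /e/.
Putting it together: niw.mwe.idw.
Classifying each syllable: /niw/ (closed), /mwe/ (open), /idw/ (closed).
Closed syllables: 2.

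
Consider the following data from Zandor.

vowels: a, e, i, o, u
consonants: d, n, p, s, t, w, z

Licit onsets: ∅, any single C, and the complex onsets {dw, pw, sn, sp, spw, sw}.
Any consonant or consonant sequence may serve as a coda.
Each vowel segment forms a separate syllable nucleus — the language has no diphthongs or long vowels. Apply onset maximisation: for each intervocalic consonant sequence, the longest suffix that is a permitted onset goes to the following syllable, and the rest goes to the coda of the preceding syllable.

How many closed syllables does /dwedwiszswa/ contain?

The vowels are e, i, a — 3 nuclei, so 3 syllables.
V1 /e/ – V2 /i/: cluster /dw/ — /dw/ is itself a permitted onset, so the whole cluster goes right; preceding coda = ∅.
V2 /i/ – V3 /a/: /szsw/ — longest licit onset from the right is /sw/, leaving /sz/ as coda.
Syllabification: dwe.dwisz.swa.
Classifying each syllable: /dwe/ (open), /dwisz/ (closed), /swa/ (open).
Closed syllables: 1.

1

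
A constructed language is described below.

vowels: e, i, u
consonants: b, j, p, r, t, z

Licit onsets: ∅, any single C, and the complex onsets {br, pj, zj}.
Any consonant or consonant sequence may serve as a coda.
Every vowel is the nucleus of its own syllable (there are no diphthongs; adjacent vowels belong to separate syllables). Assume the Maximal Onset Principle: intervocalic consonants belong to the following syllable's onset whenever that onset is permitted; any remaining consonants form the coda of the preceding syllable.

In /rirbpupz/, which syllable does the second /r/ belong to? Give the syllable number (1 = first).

1

Vowels present: i, u; each is a nucleus, giving 2 syllables.
σ1/σ2 boundary: cluster /rbp/ — the longest permitted-onset suffix is /p/; onset = /p/, preceding coda = /rb/.
Putting it together: rirb.pupz.
The second /r/ is in the coda of syllable 1 (/rirb/).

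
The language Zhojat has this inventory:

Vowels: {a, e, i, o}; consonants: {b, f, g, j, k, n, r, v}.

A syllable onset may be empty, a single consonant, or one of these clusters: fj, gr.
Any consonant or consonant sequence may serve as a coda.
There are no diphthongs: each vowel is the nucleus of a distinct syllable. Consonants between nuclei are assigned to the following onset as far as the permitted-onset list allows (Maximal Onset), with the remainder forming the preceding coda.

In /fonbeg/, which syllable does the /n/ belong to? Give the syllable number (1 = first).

The vowels are o, e — 2 nuclei, so 2 syllables.
Between /o/ (V1) and /e/ (V2): /nb/; trying suffixes from longest down, /b/ is the first permitted one, so coda /n/ | onset /b/.
So the parse is fon.beg.
The /n/ is in the coda of syllable 1 (/fon/).

1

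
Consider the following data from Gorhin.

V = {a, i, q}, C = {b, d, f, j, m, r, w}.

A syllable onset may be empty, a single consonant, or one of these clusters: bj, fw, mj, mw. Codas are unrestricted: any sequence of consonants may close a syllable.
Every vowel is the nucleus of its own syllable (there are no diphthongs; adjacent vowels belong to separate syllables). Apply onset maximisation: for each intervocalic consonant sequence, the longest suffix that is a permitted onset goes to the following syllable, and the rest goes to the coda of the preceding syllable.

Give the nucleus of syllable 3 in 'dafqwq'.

Nuclei (vowels): a, q, q → 3 syllables.
The third nucleus (vowel 3 from the left) is /q/.

q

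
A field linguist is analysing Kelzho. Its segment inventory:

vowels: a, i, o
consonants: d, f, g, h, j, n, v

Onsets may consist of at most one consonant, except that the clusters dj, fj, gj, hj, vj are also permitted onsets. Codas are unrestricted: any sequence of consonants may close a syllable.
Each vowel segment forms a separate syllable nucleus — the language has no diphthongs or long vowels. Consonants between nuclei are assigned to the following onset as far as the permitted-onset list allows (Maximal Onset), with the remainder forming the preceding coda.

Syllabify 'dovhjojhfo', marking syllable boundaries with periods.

dov.hjojh.fo

Vowels present: o, o, o; each is a nucleus, giving 3 syllables.
Between /o/ (V1) and /o/ (V2): /vhj/ — longest licit onset from the right is /hj/, leaving /v/ as coda.
Between /o/ (V2) and /o/ (V3): /jhf/; trying suffixes from longest down, /f/ is the first permitted one, so coda /jh/ | onset /f/.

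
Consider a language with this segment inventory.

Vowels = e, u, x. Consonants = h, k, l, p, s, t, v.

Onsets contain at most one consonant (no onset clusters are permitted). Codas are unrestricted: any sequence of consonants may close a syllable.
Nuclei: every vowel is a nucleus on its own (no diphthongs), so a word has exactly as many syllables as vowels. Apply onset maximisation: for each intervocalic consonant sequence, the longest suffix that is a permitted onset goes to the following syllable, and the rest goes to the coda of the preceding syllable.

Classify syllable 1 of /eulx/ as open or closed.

Nuclei (vowels): e, u, x → 3 syllables.
V1 /e/ – V2 /u/: no consonants, so the boundary falls immediately after /e/.
V2 /u/ – V3 /x/: /l/ → onset of the next syllable (single consonants are always licit onsets).
Putting it together: e.u.lx.
Syllable 1 is /e/; it ends in its nucleus with no coda, so it is open.

open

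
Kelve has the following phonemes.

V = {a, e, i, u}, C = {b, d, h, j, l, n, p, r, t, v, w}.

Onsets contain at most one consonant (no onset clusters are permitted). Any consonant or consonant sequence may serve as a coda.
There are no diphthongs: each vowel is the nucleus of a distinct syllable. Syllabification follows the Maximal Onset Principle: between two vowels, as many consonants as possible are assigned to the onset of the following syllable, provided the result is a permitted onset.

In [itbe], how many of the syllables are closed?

1

Vowels present: i, e; each is a nucleus, giving 2 syllables.
Between /i/ (V1) and /e/ (V2): /tb/ splits as /t/ + /b/ (/b/ is the longest suffix that is a licit onset).
Result: it.be.
Classifying each syllable: /it/ (closed), /be/ (open).
Closed syllables: 1.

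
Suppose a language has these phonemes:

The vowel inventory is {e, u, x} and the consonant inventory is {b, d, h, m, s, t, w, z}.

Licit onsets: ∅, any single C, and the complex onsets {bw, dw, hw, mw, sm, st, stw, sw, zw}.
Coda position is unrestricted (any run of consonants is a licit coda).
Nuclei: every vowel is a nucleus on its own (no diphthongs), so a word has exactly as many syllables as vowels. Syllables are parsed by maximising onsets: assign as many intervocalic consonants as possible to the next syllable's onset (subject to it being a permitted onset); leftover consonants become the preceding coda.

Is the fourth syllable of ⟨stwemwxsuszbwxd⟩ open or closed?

closed

Nuclei (vowels): e, x, u, x → 4 syllables.
σ1/σ2 boundary: /mw/ — entire cluster is a permitted onset → onset /mw/, coda ∅.
σ2/σ3 boundary: /s/ → onset of the next syllable (single consonants are always licit onsets).
σ3/σ4 boundary: /szbw/ — longest licit onset from the right is /bw/, leaving /sz/ as coda.
So the parse is stwe.mwx.susz.bwxd.
Syllable 4 is /bwxd/ with coda /d/, so it is closed.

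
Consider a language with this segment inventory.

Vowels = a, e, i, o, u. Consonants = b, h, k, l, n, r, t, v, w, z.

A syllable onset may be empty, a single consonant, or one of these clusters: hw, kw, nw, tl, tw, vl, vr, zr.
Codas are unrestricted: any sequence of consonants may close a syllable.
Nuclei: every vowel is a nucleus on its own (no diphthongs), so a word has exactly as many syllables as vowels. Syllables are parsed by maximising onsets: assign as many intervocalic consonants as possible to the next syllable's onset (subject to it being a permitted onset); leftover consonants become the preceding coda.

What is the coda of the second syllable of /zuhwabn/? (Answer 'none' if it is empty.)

bn

Vowels present: u, a; each is a nucleus, giving 2 syllables.
σ1/σ2 boundary: cluster /hw/ — /hw/ is itself a permitted onset, so the whole cluster goes right; preceding coda = ∅.
So the parse is zu.hwabn.
Syllable 2 is /hwabn/: onset /hw/, nucleus /a/, coda /bn/.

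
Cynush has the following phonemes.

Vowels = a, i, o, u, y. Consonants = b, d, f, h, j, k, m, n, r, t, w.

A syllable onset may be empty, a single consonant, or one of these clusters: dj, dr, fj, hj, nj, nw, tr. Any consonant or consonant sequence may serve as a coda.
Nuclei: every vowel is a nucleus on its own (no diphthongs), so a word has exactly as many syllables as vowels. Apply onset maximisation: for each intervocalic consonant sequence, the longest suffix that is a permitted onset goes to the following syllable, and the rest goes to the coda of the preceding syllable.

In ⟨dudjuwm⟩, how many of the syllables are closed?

1

Nuclei (vowels): u, u → 2 syllables.
σ1/σ2 boundary: /dj/ is a licit onset in full, so it all attaches to the next syllable.
So the parse is du.djuwm.
Classifying each syllable: /du/ (open), /djuwm/ (closed).
Closed syllables: 1.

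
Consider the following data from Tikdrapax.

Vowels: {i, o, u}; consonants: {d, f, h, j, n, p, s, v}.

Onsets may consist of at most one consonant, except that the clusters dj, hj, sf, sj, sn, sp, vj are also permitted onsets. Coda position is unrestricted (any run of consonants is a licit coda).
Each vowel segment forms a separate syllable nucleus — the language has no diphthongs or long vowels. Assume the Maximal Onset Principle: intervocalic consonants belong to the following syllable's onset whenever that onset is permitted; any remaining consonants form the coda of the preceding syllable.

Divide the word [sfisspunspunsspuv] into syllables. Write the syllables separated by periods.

sfis.spun.spuns.spuv

Nuclei (vowels): i, u, u, u → 4 syllables.
/i…u/ gap (V1→V2): /ssp/ splits as /s/ + /sp/ (/sp/ is the longest suffix that is a licit onset).
/u…u/ gap (V2→V3): /nsp/; trying suffixes from longest down, /sp/ is the first permitted one, so coda /n/ | onset /sp/.
/u…u/ gap (V3→V4): cluster /nssp/ — the longest permitted-onset suffix is /sp/; onset = /sp/, preceding coda = /ns/.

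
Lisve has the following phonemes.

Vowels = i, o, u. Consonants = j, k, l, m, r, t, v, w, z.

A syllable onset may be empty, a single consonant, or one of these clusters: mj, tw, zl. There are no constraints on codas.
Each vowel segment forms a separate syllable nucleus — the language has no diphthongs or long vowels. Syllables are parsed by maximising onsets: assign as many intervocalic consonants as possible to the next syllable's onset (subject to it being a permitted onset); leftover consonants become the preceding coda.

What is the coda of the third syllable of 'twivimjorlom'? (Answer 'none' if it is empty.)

r

Vowels present: i, i, o, o; each is a nucleus, giving 4 syllables.
V1 /i/ – V2 /i/: /v/ is a single consonant, so it becomes the next onset.
V2 /i/ – V3 /o/: cluster /mj/ — /mj/ is itself a permitted onset, so the whole cluster goes right; preceding coda = ∅.
V3 /o/ – V4 /o/: /rl/ splits as /r/ + /l/ (/l/ is the longest suffix that is a licit onset).
Syllabification: twi.vi.mjor.lom.
Syllable 3 is /mjor/: onset /mj/, nucleus /o/, coda /r/.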